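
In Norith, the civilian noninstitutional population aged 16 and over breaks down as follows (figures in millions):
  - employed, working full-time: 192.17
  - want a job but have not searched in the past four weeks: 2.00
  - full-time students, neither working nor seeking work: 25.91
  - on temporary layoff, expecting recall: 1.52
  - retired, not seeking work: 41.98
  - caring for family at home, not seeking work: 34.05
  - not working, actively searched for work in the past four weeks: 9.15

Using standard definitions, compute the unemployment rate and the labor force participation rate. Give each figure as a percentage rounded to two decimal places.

Unemployment rate ≈ 5.26%; labor force participation rate ≈ 66.12%.

Employed = 192.17 million.
Unemployed = 1.52 + 9.15 = 10.67 million (jobless and actively searching, or on temporary layoff).
Labor force = 192.17 + 10.67 = 202.84 million.
Not in labor force = 2.00 + 25.91 + 41.98 + 34.05 = 103.94 million (those not working and not actively searching are outside the labor force — including those who want a job but have given up searching).
Civilian working-age population = 202.84 + 103.94 = 306.78 million.
Unemployment rate = 10.67 / 202.84 = 5.26%.
Labor force participation rate = 202.84 / 306.78 = 66.12%.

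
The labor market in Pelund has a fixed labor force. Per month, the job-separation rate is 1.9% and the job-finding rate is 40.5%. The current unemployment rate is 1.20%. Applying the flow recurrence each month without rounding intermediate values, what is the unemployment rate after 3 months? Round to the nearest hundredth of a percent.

Unemployment rate after three months ≈ 3.85%.

With a fixed labor force, u_{t+1} = u_t + s·(1−u_t) − f·u_t = u_t·(1−s−f) + s.
Here 1−s−f = 0.576 and s = 0.019.
u_1 = 0.012000 × 0.576 + 0.019 = 0.025912.
u_2 = 0.025912 × 0.576 + 0.019 = 0.033925.
u_3 = 0.033925 × 0.576 + 0.019 = 0.038541.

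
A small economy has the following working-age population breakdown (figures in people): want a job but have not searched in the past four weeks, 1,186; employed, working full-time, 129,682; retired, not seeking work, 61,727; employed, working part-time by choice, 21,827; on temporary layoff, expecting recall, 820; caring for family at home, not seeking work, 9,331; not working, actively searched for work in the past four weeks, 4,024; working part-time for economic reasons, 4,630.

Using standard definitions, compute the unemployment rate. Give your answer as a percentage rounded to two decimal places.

Unemployment rate ≈ 3.01%.

Employed = 129,682 + 21,827 + 4,630 = 156,139 (anyone who worked, including part-time for economic reasons, counts as employed).
Unemployed = 820 + 4,024 = 4,844 (jobless and actively searching, or on temporary layoff).
Labor force = 156,139 + 4,844 = 160,983.
Unemployment rate = 4,844 / 160,983 = 3.01%.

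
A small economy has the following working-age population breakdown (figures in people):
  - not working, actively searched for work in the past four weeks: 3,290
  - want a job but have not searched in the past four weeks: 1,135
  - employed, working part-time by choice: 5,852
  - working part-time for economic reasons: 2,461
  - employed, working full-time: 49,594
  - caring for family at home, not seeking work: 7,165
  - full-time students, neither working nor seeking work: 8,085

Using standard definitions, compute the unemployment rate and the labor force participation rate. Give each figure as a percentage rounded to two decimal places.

Employed = 5,852 + 2,461 + 49,594 = 57,907 (anyone who worked, including part-time for economic reasons, counts as employed).
Unemployed = 3,290.
Labor force = 57,907 + 3,290 = 61,197.
Not in labor force = 1,135 + 7,165 + 8,085 = 16,385 (those not working and not actively searching are outside the labor force — including those who want a job but have given up searching).
Civilian working-age population = 61,197 + 16,385 = 77,582.
Unemployment rate = 3,290 / 61,197 = 5.38%.
Labor force participation rate = 61,197 / 77,582 = 78.88%.

Unemployment rate ≈ 5.38%; labor force participation rate ≈ 78.88%.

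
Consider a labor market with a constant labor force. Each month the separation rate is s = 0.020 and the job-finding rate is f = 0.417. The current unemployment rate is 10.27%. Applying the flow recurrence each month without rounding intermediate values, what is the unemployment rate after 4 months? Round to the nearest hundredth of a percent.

With a fixed labor force, u_{t+1} = u_t + s·(1−u_t) − f·u_t = u_t·(1−s−f) + s.
Here 1−s−f = 0.563 and s = 0.020.
u_1 = 0.102700 × 0.563 + 0.020 = 0.077820.
u_2 = 0.077820 × 0.563 + 0.020 = 0.063813.
u_3 = 0.063813 × 0.563 + 0.020 = 0.055927.
u_4 = 0.055927 × 0.563 + 0.020 = 0.051487.

Unemployment rate after four months ≈ 5.15%.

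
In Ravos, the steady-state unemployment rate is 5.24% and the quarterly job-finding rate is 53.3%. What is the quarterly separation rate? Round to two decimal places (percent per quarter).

Separation rate ≈ 2.95% per quarter.

From u* = s/(s+f): s = u·f/(1−u).
s = 0.0524 × 53.3 / (1 − 0.0524) = 2.7929 / 0.9476 ≈ 2.95% per quarter.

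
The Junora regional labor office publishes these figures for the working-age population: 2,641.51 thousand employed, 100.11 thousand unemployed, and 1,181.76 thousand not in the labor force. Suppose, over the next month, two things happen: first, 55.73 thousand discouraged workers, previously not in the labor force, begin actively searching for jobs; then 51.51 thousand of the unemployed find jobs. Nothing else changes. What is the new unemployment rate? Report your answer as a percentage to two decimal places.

New unemployment rate ≈ 3.73%.

Initially, labor force = 2,641.51 + 100.11 = 2,741.62 thousand, so u = 100.11/2,741.62 = 3.65%.
After the first change, unemployed and labor force both rise by 55.73 → E = 2,641.51, U = 155.84, labor force = 2,797.35 thousand.
After the second change, unemployed falls and employed rises by 51.51; labor force unchanged → E = 2,693.02, U = 104.33, labor force = 2,797.35 thousand.
New unemployment rate = 104.33 / 2,797.35 = 3.73%.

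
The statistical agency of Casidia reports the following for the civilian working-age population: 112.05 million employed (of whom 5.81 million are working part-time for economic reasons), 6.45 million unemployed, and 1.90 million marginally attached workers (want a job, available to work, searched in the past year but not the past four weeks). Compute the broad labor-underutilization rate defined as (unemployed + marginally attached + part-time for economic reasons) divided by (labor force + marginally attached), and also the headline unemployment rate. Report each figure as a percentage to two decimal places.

Broad underutilization rate ≈ 11.76%; headline unemployment rate ≈ 5.44%.

Labor force = 112.05 + 6.45 = 118.50 million.
Numerator = 6.45 + 1.90 + 5.81 = 14.16 million.
Denominator = 118.50 + 1.90 = 120.40 million.
Broad rate = 14.16 / 120.40 = 11.76%.
Headline unemployment rate = 6.45 / 118.50 = 5.44%.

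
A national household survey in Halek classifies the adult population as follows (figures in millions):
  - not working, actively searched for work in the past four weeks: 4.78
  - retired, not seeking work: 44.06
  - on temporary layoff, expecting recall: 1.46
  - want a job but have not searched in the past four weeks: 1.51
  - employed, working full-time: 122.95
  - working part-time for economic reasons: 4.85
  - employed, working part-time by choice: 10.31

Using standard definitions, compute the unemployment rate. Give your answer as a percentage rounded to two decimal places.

Unemployment rate ≈ 4.32%.

Employed = 122.95 + 4.85 + 10.31 = 138.11 million (anyone who worked, including part-time for economic reasons, counts as employed).
Unemployed = 4.78 + 1.46 = 6.24 million (jobless and actively searching, or on temporary layoff).
Labor force = 138.11 + 6.24 = 144.35 million.
Unemployment rate = 6.24 / 144.35 = 4.32%.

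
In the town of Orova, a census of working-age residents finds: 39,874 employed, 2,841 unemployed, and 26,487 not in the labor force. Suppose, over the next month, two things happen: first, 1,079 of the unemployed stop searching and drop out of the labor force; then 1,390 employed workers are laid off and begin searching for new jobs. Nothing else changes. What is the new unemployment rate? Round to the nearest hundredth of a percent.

New unemployment rate ≈ 7.57%.

Initially, labor force = 39,874 + 2,841 = 42,715, so u = 2,841/42,715 = 6.65%.
After the first change, unemployed and labor force both fall by 1,079 → E = 39,874, U = 1,762, labor force = 41,636.
After the second change, employed falls and unemployed rises by 1,390; labor force unchanged → E = 38,484, U = 3,152, labor force = 41,636.
New unemployment rate = 3,152 / 41,636 = 7.57%.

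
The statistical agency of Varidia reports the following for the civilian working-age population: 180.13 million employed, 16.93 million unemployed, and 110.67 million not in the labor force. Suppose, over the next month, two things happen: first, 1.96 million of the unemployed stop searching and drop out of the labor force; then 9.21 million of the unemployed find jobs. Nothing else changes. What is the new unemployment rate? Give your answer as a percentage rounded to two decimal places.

New unemployment rate ≈ 2.95%.

Initially, labor force = 180.13 + 16.93 = 197.06 million, so u = 16.93/197.06 = 8.59%.
After the first change, unemployed and labor force both fall by 1.96 → E = 180.13, U = 14.97, labor force = 195.10 million.
After the second change, unemployed falls and employed rises by 9.21; labor force unchanged → E = 189.34, U = 5.76, labor force = 195.10 million.
New unemployment rate = 5.76 / 195.10 = 2.95%.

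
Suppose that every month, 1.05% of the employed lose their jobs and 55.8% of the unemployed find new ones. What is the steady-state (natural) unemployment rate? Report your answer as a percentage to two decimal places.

At steady state the flows balance: s·E = f·U, so U/(E+U) = s/(s+f).
u* = 1.05 / (1.05 + 55.8) = 1.05 / 56.85 = 1.85%.

Steady-state unemployment rate ≈ 1.85%.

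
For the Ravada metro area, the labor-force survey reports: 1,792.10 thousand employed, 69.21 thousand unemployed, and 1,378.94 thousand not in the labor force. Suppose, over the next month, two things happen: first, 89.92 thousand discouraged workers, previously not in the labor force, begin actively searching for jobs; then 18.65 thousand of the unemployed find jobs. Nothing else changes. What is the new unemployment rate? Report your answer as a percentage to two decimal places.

Initially, labor force = 1,792.10 + 69.21 = 1,861.31 thousand, so u = 69.21/1,861.31 = 3.72%.
After the first change, unemployed and labor force both rise by 89.92 → E = 1,792.10, U = 159.13, labor force = 1,951.23 thousand.
After the second change, unemployed falls and employed rises by 18.65; labor force unchanged → E = 1,810.75, U = 140.48, labor force = 1,951.23 thousand.
New unemployment rate = 140.48 / 1,951.23 = 7.20%.

New unemployment rate ≈ 7.20%.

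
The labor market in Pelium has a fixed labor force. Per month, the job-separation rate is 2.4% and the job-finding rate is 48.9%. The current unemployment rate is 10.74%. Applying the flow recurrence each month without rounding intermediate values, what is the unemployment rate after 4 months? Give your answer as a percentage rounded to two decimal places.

Unemployment rate after four months ≈ 5.02%.

With a fixed labor force, u_{t+1} = u_t + s·(1−u_t) − f·u_t = u_t·(1−s−f) + s.
Here 1−s−f = 0.487 and s = 0.024.
u_1 = 0.107400 × 0.487 + 0.024 = 0.076304.
u_2 = 0.076304 × 0.487 + 0.024 = 0.061160.
u_3 = 0.061160 × 0.487 + 0.024 = 0.053785.
u_4 = 0.053785 × 0.487 + 0.024 = 0.050193.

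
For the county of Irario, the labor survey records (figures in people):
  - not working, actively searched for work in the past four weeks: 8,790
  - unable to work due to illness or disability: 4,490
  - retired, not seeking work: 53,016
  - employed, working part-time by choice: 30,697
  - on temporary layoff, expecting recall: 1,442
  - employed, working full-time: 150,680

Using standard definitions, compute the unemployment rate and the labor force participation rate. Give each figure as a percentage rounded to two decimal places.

Unemployment rate ≈ 5.34%; labor force participation rate ≈ 76.92%.

Employed = 30,697 + 150,680 = 181,377.
Unemployed = 8,790 + 1,442 = 10,232 (jobless and actively searching, or on temporary layoff).
Labor force = 181,377 + 10,232 = 191,609.
Not in labor force = 4,490 + 53,016 = 57,506 (those not working and not actively searching are outside the labor force).
Civilian working-age population = 191,609 + 57,506 = 249,115.
Unemployment rate = 10,232 / 191,609 = 5.34%.
Labor force participation rate = 191,609 / 249,115 = 76.92%.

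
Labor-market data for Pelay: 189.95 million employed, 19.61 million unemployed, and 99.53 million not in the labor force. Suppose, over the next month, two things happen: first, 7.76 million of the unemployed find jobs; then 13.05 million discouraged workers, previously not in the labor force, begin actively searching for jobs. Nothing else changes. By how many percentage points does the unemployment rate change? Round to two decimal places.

Initially, labor force = 189.95 + 19.61 = 209.56 million, so u = 19.61/209.56 = 9.36%.
After the first change, unemployed falls and employed rises by 7.76; labor force unchanged → E = 197.71, U = 11.85, labor force = 209.56 million.
After the second change, unemployed and labor force both rise by 13.05 → E = 197.71, U = 24.90, labor force = 222.61 million.
New unemployment rate = 24.90 / 222.61 = 11.19%.
Change = 11.19% − 9.36% = +1.83 percentage points.

The unemployment rate changes by +1.83 percentage points.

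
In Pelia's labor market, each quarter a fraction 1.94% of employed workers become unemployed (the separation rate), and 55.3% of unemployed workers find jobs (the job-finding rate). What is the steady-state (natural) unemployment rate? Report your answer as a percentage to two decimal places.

Steady-state unemployment rate ≈ 3.39%.

At steady state the flows balance: s·E = f·U, so U/(E+U) = s/(s+f).
u* = 1.94 / (1.94 + 55.3) = 1.94 / 57.24 = 3.39%.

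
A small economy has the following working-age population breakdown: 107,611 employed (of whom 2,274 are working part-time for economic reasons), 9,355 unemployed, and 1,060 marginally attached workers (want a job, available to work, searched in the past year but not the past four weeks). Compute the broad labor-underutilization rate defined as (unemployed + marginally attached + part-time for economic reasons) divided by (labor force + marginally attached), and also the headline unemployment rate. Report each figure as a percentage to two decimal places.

Broad underutilization rate ≈ 10.75%; headline unemployment rate ≈ 8.00%.

Labor force = 107,611 + 9,355 = 116,966.
Numerator = 9,355 + 1,060 + 2,274 = 12,689.
Denominator = 116,966 + 1,060 = 118,026.
Broad rate = 12,689 / 118,026 = 10.75%.
Headline unemployment rate = 9,355 / 116,966 = 8.00%.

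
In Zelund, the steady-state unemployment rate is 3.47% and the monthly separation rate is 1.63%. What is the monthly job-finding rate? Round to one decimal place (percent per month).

From u* = s/(s+f): f = s·(1−u)/u.
f = 1.63 × (1 − 0.0347) / 0.0347 = 1.5734 / 0.0347 ≈ 45.3% per month.

Job-finding rate ≈ 45.3% per month.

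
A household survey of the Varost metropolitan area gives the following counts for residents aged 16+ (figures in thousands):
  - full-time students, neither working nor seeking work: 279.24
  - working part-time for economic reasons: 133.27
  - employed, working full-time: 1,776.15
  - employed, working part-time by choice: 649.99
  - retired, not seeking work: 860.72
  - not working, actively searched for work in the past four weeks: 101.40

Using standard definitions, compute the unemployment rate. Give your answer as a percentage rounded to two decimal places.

Unemployment rate ≈ 3.81%.

Employed = 133.27 + 1,776.15 + 649.99 = 2,559.41 thousand (anyone who worked, including part-time for economic reasons, counts as employed).
Unemployed = 101.40 thousand.
Labor force = 2,559.41 + 101.40 = 2,660.81 thousand.
Unemployment rate = 101.40 / 2,660.81 = 3.81%.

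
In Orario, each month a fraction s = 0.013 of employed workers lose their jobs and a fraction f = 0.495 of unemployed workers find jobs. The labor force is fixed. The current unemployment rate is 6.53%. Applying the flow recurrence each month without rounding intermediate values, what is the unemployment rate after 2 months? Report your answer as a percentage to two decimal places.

Unemployment rate after two months ≈ 3.52%.

With a fixed labor force, u_{t+1} = u_t + s·(1−u_t) − f·u_t = u_t·(1−s−f) + s.
Here 1−s−f = 0.492 and s = 0.013.
u_1 = 0.065300 × 0.492 + 0.013 = 0.045128.
u_2 = 0.045128 × 0.492 + 0.013 = 0.035203.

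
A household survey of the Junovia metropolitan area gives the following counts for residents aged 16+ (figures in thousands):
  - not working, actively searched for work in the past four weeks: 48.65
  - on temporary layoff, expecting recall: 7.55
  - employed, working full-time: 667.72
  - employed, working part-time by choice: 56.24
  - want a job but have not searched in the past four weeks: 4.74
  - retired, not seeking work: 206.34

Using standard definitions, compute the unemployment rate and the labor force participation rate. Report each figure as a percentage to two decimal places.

Unemployment rate ≈ 7.20%; labor force participation rate ≈ 78.71%.

Employed = 667.72 + 56.24 = 723.96 thousand.
Unemployed = 48.65 + 7.55 = 56.20 thousand (jobless and actively searching, or on temporary layoff).
Labor force = 723.96 + 56.20 = 780.16 thousand.
Not in labor force = 4.74 + 206.34 = 211.08 thousand (those not working and not actively searching are outside the labor force — including those who want a job but have given up searching).
Civilian working-age population = 780.16 + 211.08 = 991.24 thousand.
Unemployment rate = 56.20 / 780.16 = 7.20%.
Labor force participation rate = 780.16 / 991.24 = 78.71%.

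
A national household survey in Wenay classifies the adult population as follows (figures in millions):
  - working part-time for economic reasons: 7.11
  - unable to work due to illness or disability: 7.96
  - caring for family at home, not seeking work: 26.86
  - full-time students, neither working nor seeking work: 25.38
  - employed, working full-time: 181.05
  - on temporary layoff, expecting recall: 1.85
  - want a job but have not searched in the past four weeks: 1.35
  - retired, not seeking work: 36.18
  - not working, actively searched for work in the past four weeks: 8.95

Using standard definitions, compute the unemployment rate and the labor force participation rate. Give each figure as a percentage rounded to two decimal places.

Unemployment rate ≈ 5.43%; labor force participation rate ≈ 67.06%.

Employed = 7.11 + 181.05 = 188.16 million (anyone who worked, including part-time for economic reasons, counts as employed).
Unemployed = 1.85 + 8.95 = 10.80 million (jobless and actively searching, or on temporary layoff).
Labor force = 188.16 + 10.80 = 198.96 million.
Not in labor force = 7.96 + 26.86 + 25.38 + 1.35 + 36.18 = 97.73 million (those not working and not actively searching are outside the labor force — including those who want a job but have given up searching).
Civilian working-age population = 198.96 + 97.73 = 296.69 million.
Unemployment rate = 10.80 / 198.96 = 5.43%.
Labor force participation rate = 198.96 / 296.69 = 67.06%.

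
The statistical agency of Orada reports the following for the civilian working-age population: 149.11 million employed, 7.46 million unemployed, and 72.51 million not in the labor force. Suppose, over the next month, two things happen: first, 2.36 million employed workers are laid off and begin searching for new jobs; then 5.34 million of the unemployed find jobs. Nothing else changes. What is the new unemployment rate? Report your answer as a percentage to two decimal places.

New unemployment rate ≈ 2.86%.

Initially, labor force = 149.11 + 7.46 = 156.57 million, so u = 7.46/156.57 = 4.76%.
After the first change, employed falls and unemployed rises by 2.36; labor force unchanged → E = 146.75, U = 9.82, labor force = 156.57 million.
After the second change, unemployed falls and employed rises by 5.34; labor force unchanged → E = 152.09, U = 4.48, labor force = 156.57 million.
New unemployment rate = 4.48 / 156.57 = 2.86%.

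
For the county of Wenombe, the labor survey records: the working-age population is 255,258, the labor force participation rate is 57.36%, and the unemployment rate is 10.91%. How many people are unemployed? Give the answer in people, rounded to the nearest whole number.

About 15,974 are unemployed.

Labor force = 0.5736 × 255,258 = 146,416.
Unemployed = 0.1091 × 146,416 ≈ 15,974.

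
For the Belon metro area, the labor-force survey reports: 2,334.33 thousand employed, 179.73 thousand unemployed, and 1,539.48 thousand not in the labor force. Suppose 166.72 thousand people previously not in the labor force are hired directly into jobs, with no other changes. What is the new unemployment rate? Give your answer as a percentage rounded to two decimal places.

New unemployment rate ≈ 6.70%.

Initially, labor force = 2,334.33 + 179.73 = 2,514.06 thousand, so u = 179.73/2,514.06 = 7.15%.
After the change, employed and labor force both rise by 166.72; unemployed unchanged → E = 2,501.05, U = 179.73, labor force = 2,680.78 thousand.
New unemployment rate = 179.73 / 2,680.78 = 6.70%.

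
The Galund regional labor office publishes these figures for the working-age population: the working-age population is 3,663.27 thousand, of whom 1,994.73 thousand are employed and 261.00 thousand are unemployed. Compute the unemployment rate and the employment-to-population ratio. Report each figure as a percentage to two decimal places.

Unemployment rate ≈ 11.57%; employment-population ratio ≈ 54.45%.

Labor force = employed + unemployed = 1,994.73 + 261.00 = 2,255.73 thousand.
Unemployment rate = 261.00 / 2,255.73 = 11.57%.
Employment-population ratio = 1,994.73 / 3,663.27 = 54.45%.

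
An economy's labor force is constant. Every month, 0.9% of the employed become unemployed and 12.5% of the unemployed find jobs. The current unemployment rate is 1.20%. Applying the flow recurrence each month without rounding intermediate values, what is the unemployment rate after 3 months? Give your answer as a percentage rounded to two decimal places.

Unemployment rate after three months ≈ 3.13%.

With a fixed labor force, u_{t+1} = u_t + s·(1−u_t) − f·u_t = u_t·(1−s−f) + s.
Here 1−s−f = 0.866 and s = 0.009.
u_1 = 0.012000 × 0.866 + 0.009 = 0.019392.
u_2 = 0.019392 × 0.866 + 0.009 = 0.025793.
u_3 = 0.025793 × 0.866 + 0.009 = 0.031337.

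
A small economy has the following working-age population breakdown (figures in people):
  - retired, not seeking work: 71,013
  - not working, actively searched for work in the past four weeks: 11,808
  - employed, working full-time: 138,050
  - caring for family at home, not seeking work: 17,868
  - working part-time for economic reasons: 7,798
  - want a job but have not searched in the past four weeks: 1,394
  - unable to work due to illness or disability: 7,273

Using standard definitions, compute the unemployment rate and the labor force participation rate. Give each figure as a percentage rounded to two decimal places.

Employed = 138,050 + 7,798 = 145,848 (anyone who worked, including part-time for economic reasons, counts as employed).
Unemployed = 11,808.
Labor force = 145,848 + 11,808 = 157,656.
Not in labor force = 71,013 + 17,868 + 1,394 + 7,273 = 97,548 (those not working and not actively searching are outside the labor force — including those who want a job but have given up searching).
Civilian working-age population = 157,656 + 97,548 = 255,204.
Unemployment rate = 11,808 / 157,656 = 7.49%.
Labor force participation rate = 157,656 / 255,204 = 61.78%.

Unemployment rate ≈ 7.49%; labor force participation rate ≈ 61.78%.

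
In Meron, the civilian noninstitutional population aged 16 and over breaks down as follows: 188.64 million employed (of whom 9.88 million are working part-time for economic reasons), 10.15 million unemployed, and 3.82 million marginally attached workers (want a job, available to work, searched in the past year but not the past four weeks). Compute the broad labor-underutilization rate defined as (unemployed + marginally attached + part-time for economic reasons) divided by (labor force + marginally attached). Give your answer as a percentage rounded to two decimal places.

Broad underutilization rate ≈ 11.77%.

Labor force = 188.64 + 10.15 = 198.79 million.
Numerator = 10.15 + 3.82 + 9.88 = 23.85 million.
Denominator = 198.79 + 3.82 = 202.61 million.
Broad rate = 23.85 / 202.61 = 11.77%.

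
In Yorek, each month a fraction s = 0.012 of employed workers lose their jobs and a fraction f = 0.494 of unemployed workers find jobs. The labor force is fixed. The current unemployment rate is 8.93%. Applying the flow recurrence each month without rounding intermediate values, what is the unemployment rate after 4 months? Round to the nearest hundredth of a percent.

With a fixed labor force, u_{t+1} = u_t + s·(1−u_t) − f·u_t = u_t·(1−s−f) + s.
Here 1−s−f = 0.494 and s = 0.012.
u_1 = 0.089300 × 0.494 + 0.012 = 0.056114.
u_2 = 0.056114 × 0.494 + 0.012 = 0.039720.
u_3 = 0.039720 × 0.494 + 0.012 = 0.031622.
u_4 = 0.031622 × 0.494 + 0.012 = 0.027621.

Unemployment rate after four months ≈ 2.76%.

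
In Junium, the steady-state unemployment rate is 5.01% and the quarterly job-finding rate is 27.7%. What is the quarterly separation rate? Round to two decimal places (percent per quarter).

Separation rate ≈ 1.46% per quarter.

From u* = s/(s+f): s = u·f/(1−u).
s = 0.0501 × 27.7 / (1 − 0.0501) = 1.3878 / 0.9499 ≈ 1.46% per quarter.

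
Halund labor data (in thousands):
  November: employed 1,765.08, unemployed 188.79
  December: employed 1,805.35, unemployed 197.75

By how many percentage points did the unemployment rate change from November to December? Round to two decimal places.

November: labor force = 1,765.08 + 188.79 = 1,953.87; u = 188.79/1,953.87 = 9.66%.
December: labor force = 1,805.35 + 197.75 = 2,003.10; u = 197.75/2,003.10 = 9.87%.
Change = 9.87% − 9.66% = +0.21 pp.

The unemployment rate changed by +0.21 percentage points.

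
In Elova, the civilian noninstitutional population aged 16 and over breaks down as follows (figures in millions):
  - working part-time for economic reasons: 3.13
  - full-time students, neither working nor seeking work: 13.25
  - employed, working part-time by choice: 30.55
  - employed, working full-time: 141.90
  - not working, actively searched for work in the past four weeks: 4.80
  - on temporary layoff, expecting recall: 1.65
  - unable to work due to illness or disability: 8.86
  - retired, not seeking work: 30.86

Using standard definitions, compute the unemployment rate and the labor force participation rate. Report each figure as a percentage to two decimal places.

Employed = 3.13 + 30.55 + 141.90 = 175.58 million (anyone who worked, including part-time for economic reasons, counts as employed).
Unemployed = 4.80 + 1.65 = 6.45 million (jobless and actively searching, or on temporary layoff).
Labor force = 175.58 + 6.45 = 182.03 million.
Not in labor force = 13.25 + 8.86 + 30.86 = 52.97 million (those not working and not actively searching are outside the labor force).
Civilian working-age population = 182.03 + 52.97 = 235.00 million.
Unemployment rate = 6.45 / 182.03 = 3.54%.
Labor force participation rate = 182.03 / 235.00 = 77.46%.

Unemployment rate ≈ 3.54%; labor force participation rate ≈ 77.46%.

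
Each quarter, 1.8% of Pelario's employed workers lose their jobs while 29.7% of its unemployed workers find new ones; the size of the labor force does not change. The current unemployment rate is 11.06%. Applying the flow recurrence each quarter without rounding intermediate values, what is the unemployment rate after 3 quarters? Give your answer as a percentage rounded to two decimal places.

Unemployment rate after three quarters ≈ 7.43%.

With a fixed labor force, u_{t+1} = u_t + s·(1−u_t) − f·u_t = u_t·(1−s−f) + s.
Here 1−s−f = 0.685 and s = 0.018.
u_1 = 0.110600 × 0.685 + 0.018 = 0.093761.
u_2 = 0.093761 × 0.685 + 0.018 = 0.082226.
u_3 = 0.082226 × 0.685 + 0.018 = 0.074325.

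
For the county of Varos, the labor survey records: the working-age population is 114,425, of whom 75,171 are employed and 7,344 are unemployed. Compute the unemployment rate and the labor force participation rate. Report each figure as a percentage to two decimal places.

Labor force = employed + unemployed = 75,171 + 7,344 = 82,515.
Unemployment rate = 7,344 / 82,515 = 8.90%.
Labor force participation rate = 82,515 / 114,425 = 72.11%.

Unemployment rate ≈ 8.90%; labor force participation rate ≈ 72.11%.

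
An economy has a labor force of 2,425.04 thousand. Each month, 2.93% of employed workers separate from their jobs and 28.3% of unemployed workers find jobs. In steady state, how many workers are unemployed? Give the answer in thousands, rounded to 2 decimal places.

About 227.52 thousand are unemployed in steady state.

Steady-state unemployment rate u* = s/(s+f) = 2.93/(2.93+28.3) = 0.093820.
Unemployed = u* × labor force = 0.093820 × 2,425.04 ≈ 227.52 thousand.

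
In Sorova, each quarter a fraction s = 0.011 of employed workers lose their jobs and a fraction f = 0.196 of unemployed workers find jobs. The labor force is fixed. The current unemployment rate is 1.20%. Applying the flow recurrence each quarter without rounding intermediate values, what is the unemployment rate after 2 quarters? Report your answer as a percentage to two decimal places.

With a fixed labor force, u_{t+1} = u_t + s·(1−u_t) − f·u_t = u_t·(1−s−f) + s.
Here 1−s−f = 0.793 and s = 0.011.
u_1 = 0.012000 × 0.793 + 0.011 = 0.020516.
u_2 = 0.020516 × 0.793 + 0.011 = 0.027269.

Unemployment rate after two quarters ≈ 2.73%.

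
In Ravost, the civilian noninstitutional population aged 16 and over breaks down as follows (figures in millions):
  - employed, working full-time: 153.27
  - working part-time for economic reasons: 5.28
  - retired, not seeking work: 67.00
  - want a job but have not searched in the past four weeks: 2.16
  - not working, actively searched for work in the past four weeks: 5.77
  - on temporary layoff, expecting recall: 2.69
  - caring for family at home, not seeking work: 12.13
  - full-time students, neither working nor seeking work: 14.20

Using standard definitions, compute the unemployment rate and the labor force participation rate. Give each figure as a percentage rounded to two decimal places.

Unemployment rate ≈ 5.07%; labor force participation rate ≈ 63.62%.

Employed = 153.27 + 5.28 = 158.55 million (anyone who worked, including part-time for economic reasons, counts as employed).
Unemployed = 5.77 + 2.69 = 8.46 million (jobless and actively searching, or on temporary layoff).
Labor force = 158.55 + 8.46 = 167.01 million.
Not in labor force = 67.00 + 2.16 + 12.13 + 14.20 = 95.49 million (those not working and not actively searching are outside the labor force — including those who want a job but have given up searching).
Civilian working-age population = 167.01 + 95.49 = 262.50 million.
Unemployment rate = 8.46 / 167.01 = 5.07%.
Labor force participation rate = 167.01 / 262.50 = 63.62%.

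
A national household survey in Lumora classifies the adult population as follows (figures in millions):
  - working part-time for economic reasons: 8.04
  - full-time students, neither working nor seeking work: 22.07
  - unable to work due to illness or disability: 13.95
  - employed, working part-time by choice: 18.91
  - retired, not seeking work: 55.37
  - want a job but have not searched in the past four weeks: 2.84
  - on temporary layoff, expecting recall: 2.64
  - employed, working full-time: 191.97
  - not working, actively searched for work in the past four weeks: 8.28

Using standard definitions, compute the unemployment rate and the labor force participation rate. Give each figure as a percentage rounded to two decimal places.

Employed = 8.04 + 18.91 + 191.97 = 218.92 million (anyone who worked, including part-time for economic reasons, counts as employed).
Unemployed = 2.64 + 8.28 = 10.92 million (jobless and actively searching, or on temporary layoff).
Labor force = 218.92 + 10.92 = 229.84 million.
Not in labor force = 22.07 + 13.95 + 55.37 + 2.84 = 94.23 million (those not working and not actively searching are outside the labor force — including those who want a job but have given up searching).
Civilian working-age population = 229.84 + 94.23 = 324.07 million.
Unemployment rate = 10.92 / 229.84 = 4.75%.
Labor force participation rate = 229.84 / 324.07 = 70.92%.

Unemployment rate ≈ 4.75%; labor force participation rate ≈ 70.92%.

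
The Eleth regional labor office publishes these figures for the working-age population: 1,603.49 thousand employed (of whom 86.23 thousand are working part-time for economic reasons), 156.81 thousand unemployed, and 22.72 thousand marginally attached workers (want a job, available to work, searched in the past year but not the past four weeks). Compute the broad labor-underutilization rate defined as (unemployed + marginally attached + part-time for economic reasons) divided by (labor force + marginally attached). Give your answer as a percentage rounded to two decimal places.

Broad underutilization rate ≈ 14.91%.

Labor force = 1,603.49 + 156.81 = 1,760.30 thousand.
Numerator = 156.81 + 22.72 + 86.23 = 265.76 thousand.
Denominator = 1,760.30 + 22.72 = 1,783.02 thousand.
Broad rate = 265.76 / 1,783.02 = 14.91%.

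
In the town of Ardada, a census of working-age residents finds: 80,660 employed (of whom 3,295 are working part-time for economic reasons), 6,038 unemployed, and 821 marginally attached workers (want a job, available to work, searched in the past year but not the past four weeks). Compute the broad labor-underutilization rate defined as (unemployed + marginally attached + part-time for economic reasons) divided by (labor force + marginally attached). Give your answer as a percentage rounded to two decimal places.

Labor force = 80,660 + 6,038 = 86,698.
Numerator = 6,038 + 821 + 3,295 = 10,154.
Denominator = 86,698 + 821 = 87,519.
Broad rate = 10,154 / 87,519 = 11.60%.

Broad underutilization rate ≈ 11.60%.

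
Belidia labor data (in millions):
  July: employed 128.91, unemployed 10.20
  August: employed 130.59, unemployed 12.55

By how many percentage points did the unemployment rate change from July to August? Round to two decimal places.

July: labor force = 128.91 + 10.20 = 139.11; u = 10.20/139.11 = 7.33%.
August: labor force = 130.59 + 12.55 = 143.14; u = 12.55/143.14 = 8.77%.
Change = 8.77% − 7.33% = +1.44 pp.

The unemployment rate changed by +1.44 percentage points.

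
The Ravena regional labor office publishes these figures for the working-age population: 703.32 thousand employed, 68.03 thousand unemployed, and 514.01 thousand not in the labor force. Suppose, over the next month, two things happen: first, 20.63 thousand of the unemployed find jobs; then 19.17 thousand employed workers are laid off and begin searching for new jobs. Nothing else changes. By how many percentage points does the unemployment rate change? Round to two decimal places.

Initially, labor force = 703.32 + 68.03 = 771.35 thousand, so u = 68.03/771.35 = 8.82%.
After the first change, unemployed falls and employed rises by 20.63; labor force unchanged → E = 723.95, U = 47.40, labor force = 771.35 thousand.
After the second change, employed falls and unemployed rises by 19.17; labor force unchanged → E = 704.78, U = 66.57, labor force = 771.35 thousand.
New unemployment rate = 66.57 / 771.35 = 8.63%.
Change = 8.63% − 8.82% = −0.19 percentage points.

The unemployment rate changes by −0.19 percentage points.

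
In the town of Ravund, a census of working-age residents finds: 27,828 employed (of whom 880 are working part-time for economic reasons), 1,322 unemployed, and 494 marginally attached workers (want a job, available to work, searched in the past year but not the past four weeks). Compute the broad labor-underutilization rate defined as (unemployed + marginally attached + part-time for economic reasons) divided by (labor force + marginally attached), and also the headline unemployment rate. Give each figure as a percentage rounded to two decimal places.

Labor force = 27,828 + 1,322 = 29,150.
Numerator = 1,322 + 494 + 880 = 2,696.
Denominator = 29,150 + 494 = 29,644.
Broad rate = 2,696 / 29,644 = 9.09%.
Headline unemployment rate = 1,322 / 29,150 = 4.54%.

Broad underutilization rate ≈ 9.09%; headline unemployment rate ≈ 4.54%.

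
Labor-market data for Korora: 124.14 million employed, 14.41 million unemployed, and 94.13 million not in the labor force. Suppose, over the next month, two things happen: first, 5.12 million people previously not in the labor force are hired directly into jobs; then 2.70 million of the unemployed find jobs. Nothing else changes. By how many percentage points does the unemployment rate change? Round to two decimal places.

The unemployment rate changes by −2.25 percentage points.

Initially, labor force = 124.14 + 14.41 = 138.55 million, so u = 14.41/138.55 = 10.40%.
After the first change, employed and labor force both rise by 5.12; unemployed unchanged → E = 129.26, U = 14.41, labor force = 143.67 million.
After the second change, unemployed falls and employed rises by 2.70; labor force unchanged → E = 131.96, U = 11.71, labor force = 143.67 million.
New unemployment rate = 11.71 / 143.67 = 8.15%.
Change = 8.15% − 10.40% = −2.25 percentage points.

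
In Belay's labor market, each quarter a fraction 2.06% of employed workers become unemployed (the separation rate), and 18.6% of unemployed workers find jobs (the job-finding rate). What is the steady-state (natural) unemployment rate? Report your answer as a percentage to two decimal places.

Steady-state unemployment rate ≈ 9.97%.

At steady state the flows balance: s·E = f·U, so U/(E+U) = s/(s+f).
u* = 2.06 / (2.06 + 18.6) = 2.06 / 20.66 = 9.97%.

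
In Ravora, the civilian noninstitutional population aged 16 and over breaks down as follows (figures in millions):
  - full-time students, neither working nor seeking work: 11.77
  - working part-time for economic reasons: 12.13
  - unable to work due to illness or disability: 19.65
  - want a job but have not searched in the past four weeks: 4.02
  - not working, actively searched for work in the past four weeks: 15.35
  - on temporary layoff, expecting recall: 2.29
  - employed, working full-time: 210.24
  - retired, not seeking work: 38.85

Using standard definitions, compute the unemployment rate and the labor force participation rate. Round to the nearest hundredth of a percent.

Unemployment rate ≈ 7.35%; labor force participation rate ≈ 76.36%.

Employed = 12.13 + 210.24 = 222.37 million (anyone who worked, including part-time for economic reasons, counts as employed).
Unemployed = 15.35 + 2.29 = 17.64 million (jobless and actively searching, or on temporary layoff).
Labor force = 222.37 + 17.64 = 240.01 million.
Not in labor force = 11.77 + 19.65 + 4.02 + 38.85 = 74.29 million (those not working and not actively searching are outside the labor force — including those who want a job but have given up searching).
Civilian working-age population = 240.01 + 74.29 = 314.30 million.
Unemployment rate = 17.64 / 240.01 = 7.35%.
Labor force participation rate = 240.01 / 314.30 = 76.36%.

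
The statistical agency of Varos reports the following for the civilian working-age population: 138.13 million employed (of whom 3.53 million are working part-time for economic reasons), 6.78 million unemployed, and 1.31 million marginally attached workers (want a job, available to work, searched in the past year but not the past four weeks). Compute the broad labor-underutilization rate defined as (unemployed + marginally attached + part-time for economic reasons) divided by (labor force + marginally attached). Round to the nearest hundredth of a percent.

Labor force = 138.13 + 6.78 = 144.91 million.
Numerator = 6.78 + 1.31 + 3.53 = 11.62 million.
Denominator = 144.91 + 1.31 = 146.22 million.
Broad rate = 11.62 / 146.22 = 7.95%.

Broad underutilization rate ≈ 7.95%.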